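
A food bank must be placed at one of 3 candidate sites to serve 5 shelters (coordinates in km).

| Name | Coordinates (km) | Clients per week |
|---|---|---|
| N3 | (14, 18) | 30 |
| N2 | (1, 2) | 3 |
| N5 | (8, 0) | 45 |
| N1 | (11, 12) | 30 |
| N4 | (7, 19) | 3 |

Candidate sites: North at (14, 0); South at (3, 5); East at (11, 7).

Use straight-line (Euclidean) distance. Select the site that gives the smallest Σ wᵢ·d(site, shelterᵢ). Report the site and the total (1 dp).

East, total 906.3 km

Total weighted distance at each candidate:
  North (14, 0): total = 1281.3
  South (3, 5): total = 1202.5
  East (11, 7): total = 906.3
Minimum is at East with total 906.3 km.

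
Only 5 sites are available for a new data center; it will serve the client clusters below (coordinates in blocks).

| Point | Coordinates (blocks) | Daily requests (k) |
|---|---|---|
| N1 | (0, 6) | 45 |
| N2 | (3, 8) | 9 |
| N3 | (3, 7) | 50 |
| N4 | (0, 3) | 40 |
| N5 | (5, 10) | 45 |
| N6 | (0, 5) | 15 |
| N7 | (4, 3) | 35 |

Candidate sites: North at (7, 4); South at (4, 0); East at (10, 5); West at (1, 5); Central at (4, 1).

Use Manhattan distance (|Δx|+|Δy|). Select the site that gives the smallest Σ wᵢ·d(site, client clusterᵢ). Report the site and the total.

Total weighted distance at each candidate:
  North (7, 4): total = 1767
  South (4, 0): total = 1946
  East (10, 5): total = 2395
  West (1, 5): total = 1050
  Central (4, 1): total = 1707
Minimum is at West with total 1050 blocks.

West, total 1050 blocks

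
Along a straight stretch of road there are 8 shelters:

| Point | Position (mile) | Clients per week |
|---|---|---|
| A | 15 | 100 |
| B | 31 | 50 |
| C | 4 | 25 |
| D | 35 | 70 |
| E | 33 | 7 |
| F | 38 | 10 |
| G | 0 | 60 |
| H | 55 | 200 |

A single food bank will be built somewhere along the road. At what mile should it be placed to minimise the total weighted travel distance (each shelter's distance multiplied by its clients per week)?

For a sum of weighted absolute distances on a line, the optimum is the weighted median (not the mean). Total weight W = 522; half-weight = 261.
Sort by position and accumulate weight:
  mile 0 (G, w=60) → cum 60
  mile 4 (C, w=25) → cum 85
  mile 15 (A, w=100) → cum 185
  mile 31 (B, w=50) → cum 235
  mile 33 (E, w=7) → cum 242
  mile 35 (D, w=70) → cum 312  ≥ 261 → median here
  mile 38 (F, w=10) → cum 322
  mile 55 (H, w=200) → cum 522
Optimal location: mile 35.

x = 35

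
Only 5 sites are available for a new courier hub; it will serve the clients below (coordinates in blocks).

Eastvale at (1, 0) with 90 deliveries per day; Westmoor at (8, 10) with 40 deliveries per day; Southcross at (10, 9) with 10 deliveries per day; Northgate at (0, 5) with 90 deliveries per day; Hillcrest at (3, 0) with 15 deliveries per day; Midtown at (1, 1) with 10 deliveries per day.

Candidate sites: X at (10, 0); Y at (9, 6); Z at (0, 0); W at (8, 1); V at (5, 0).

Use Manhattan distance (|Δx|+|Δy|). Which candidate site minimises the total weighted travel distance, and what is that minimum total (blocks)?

Z, total 1515 blocks

Total weighted distance at each candidate:
  X (10, 0): total = 2935
  Y (9, 6): total = 2710
  Z (0, 0): total = 1515
  W (8, 1): total = 2420
  V (5, 0): total = 2000
Minimum is at Z with total 1515 blocks.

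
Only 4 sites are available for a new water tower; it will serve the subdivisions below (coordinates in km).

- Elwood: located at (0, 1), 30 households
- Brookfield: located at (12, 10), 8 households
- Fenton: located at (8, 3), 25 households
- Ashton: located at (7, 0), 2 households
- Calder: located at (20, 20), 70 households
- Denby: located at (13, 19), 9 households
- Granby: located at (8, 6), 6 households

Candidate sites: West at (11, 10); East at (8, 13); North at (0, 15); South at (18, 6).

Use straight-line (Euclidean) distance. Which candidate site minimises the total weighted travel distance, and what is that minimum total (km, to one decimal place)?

West, total 1701.0 km

Total weighted distance at each candidate:
  West (11, 10): total = 1701.0
  East (8, 13): total = 1833.5
  North (0, 15): total = 2555.4
  South (18, 6): total = 2079.5
Minimum is at West with total 1701.0 km.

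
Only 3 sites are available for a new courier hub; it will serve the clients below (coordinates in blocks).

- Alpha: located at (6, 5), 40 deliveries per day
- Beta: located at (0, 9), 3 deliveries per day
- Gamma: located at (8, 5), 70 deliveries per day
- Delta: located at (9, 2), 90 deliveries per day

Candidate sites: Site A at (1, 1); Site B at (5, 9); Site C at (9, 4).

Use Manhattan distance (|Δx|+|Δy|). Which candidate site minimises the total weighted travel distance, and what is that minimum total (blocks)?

Total weighted distance at each candidate:
  Site A (1, 1): total = 1967
  Site B (5, 9): total = 1695
  Site C (9, 4): total = 522
Minimum is at Site C with total 522 blocks.

Site C, total 522 blocks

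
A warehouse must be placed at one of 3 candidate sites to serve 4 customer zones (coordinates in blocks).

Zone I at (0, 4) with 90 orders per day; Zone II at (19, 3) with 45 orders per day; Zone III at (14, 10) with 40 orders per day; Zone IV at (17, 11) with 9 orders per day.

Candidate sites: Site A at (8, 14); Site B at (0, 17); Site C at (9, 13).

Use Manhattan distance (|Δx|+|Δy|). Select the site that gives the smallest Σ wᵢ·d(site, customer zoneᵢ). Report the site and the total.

Total weighted distance at each candidate:
  Site A (8, 14): total = 3118
  Site B (0, 17): total = 3702
  Site C (9, 13): total = 2930
Minimum is at Site C with total 2930 blocks.

Site C, total 2930 blocks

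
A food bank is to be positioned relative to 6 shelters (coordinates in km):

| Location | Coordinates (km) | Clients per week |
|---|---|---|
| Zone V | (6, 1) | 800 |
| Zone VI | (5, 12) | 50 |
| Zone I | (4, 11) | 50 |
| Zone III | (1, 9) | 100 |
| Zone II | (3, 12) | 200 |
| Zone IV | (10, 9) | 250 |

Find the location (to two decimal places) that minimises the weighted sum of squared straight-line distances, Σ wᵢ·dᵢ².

The minimiser of Σwᵢ‖p−pᵢ‖² is the weighted centroid p* = (Σwᵢpᵢ)/(Σwᵢ).
Σwᵢ = 1450.
Σwᵢxᵢ = 800·6 + 50·5 + 50·4 + 100·1 + 200·3 + 250·10 = 8450.
Σwᵢyᵢ = 800·1 + 50·12 + 50·11 + 100·9 + 200·12 + 250·9 = 7500.
x* = 8450/1450 = 5.83, y* = 7500/1450 = 5.17.

(5.83, 5.17)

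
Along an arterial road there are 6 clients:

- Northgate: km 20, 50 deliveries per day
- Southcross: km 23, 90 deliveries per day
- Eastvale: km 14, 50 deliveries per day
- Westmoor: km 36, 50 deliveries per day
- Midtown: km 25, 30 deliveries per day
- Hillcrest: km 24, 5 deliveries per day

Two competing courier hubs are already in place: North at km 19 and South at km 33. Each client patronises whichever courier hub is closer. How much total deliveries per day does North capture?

The indifferent point is the midpoint (19+33)/2 = 26; clients left of it (closer to North at 19) go to North, those right go to South.
  Eastvale at 14 (w=50) → North
  Northgate at 20 (w=50) → North
  Southcross at 23 (w=90) → North
  Hillcrest at 24 (w=5) → North
  Midtown at 25 (w=30) → North
  Westmoor at 36 (w=50) → South
North captures 225; South captures 50.

225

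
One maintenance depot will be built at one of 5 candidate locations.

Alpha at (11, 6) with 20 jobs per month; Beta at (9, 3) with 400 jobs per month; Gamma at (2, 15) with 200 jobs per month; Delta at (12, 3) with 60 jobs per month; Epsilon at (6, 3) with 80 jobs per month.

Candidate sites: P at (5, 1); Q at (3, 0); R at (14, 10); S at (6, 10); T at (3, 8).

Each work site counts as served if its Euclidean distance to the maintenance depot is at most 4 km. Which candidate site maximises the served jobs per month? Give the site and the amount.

P, covering 80

Coverage radius r = 4 km; a point is covered iff (Δx)²+(Δy)² ≤ 4² = 16.
  P (5, 1): covers {Epsilon} → 80
  Q (3, 0): covers {none} → 0
  R (14, 10): covers {none} → 0
  S (6, 10): covers {none} → 0
  T (3, 8): covers {none} → 0
Maximum coverage at P: 80 jobs per month.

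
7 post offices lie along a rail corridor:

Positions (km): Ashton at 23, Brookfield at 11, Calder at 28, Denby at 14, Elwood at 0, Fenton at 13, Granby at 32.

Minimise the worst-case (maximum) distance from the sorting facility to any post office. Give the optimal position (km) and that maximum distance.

The 1-center on a line is the midpoint of the two extreme points: leftmost at 0, rightmost at 32.
Optimal location = (0 + 32)/2 = 16; maximum distance = (32 − 0)/2 = 16.

location 16, max distance 16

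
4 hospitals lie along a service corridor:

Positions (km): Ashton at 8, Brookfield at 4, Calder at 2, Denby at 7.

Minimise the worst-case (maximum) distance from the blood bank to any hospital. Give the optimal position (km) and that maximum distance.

The 1-center on a line is the midpoint of the two extreme points: leftmost at 2, rightmost at 8.
Optimal location = (2 + 8)/2 = 5; maximum distance = (8 − 2)/2 = 3.

location 5, max distance 3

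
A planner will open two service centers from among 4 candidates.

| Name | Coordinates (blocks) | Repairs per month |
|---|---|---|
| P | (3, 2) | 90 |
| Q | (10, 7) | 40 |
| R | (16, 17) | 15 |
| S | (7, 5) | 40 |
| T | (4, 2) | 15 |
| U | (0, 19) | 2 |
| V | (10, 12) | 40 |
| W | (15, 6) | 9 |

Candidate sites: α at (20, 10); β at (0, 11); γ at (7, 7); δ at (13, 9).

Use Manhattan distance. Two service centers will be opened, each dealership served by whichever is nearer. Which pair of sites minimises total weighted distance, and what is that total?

{γ, δ}, total 1618

Evaluate every pair (each demand assigned to the nearer of the two):
  {γ, δ}: total = 1618
  {α, γ}: total = 1734
  {β, γ}: total = 1832
  {β, δ}: total = 2341
  {α, δ}: total = 2866
  {α, β}: total = 3017
Best pair: {γ, δ} with total 1618.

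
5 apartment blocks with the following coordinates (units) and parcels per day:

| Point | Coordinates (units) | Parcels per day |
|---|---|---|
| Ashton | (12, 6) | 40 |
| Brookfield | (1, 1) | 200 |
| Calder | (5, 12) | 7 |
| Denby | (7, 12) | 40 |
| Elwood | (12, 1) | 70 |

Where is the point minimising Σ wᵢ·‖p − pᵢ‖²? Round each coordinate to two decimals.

The minimiser of Σwᵢ‖p−pᵢ‖² is the weighted centroid p* = (Σwᵢpᵢ)/(Σwᵢ).
Σwᵢ = 357.
Σwᵢxᵢ = 40·12 + 200·1 + 7·5 + 40·7 + 70·12 = 1835.
Σwᵢyᵢ = 40·6 + 200·1 + 7·12 + 40·12 + 70·1 = 1074.
x* = 1835/357 = 5.14, y* = 1074/357 = 3.01.

(5.14, 3.01)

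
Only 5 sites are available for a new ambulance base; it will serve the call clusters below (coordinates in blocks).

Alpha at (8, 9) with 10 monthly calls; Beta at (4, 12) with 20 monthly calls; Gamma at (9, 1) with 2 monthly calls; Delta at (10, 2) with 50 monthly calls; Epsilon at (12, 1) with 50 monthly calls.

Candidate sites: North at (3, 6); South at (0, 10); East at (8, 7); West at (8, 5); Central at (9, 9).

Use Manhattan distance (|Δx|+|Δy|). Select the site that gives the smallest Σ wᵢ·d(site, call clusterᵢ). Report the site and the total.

Total weighted distance at each candidate:
  North (3, 6): total = 1492
  South (0, 10): total = 2196
  East (8, 7): total = 1064
  West (8, 5): total = 920
  Central (9, 9): total = 1136
Minimum is at West with total 920 blocks.

West, total 920 blocks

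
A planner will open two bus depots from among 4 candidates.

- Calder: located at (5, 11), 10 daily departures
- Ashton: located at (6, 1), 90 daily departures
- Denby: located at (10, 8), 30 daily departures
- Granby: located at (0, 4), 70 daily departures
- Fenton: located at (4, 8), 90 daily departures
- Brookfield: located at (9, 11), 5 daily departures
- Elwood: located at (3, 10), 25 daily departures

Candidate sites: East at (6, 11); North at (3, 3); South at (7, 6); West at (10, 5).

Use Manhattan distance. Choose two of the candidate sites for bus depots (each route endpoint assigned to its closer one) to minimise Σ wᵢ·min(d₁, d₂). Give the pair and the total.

{East, North}, total 1515

Evaluate every pair (each demand assigned to the nearer of the two):
  {East, North}: total = 1515
  {North, South}: total = 1610
  {North, West}: total = 1670
  {East, South}: total = 1895
  {South, West}: total = 2015
  {East, West}: total = 2155
Best pair: {East, North} with total 1515.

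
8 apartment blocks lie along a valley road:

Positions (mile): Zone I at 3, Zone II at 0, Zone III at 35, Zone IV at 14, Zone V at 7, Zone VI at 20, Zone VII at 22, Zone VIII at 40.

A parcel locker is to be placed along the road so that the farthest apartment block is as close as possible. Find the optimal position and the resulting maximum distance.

The 1-center on a line is the midpoint of the two extreme points: leftmost at 0, rightmost at 40.
Optimal location = (0 + 40)/2 = 20; maximum distance = (40 − 0)/2 = 20.

location 20, max distance 20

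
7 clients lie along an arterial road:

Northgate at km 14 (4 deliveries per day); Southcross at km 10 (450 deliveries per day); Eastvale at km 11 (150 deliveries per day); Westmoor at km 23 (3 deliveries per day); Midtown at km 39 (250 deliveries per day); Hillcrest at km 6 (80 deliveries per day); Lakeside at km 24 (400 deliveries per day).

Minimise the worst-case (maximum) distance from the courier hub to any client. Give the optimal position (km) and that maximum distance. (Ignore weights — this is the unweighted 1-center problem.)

The 1-center on a line is the midpoint of the two extreme points: leftmost at 6, rightmost at 39.
Optimal location = (6 + 39)/2 = 22.5; maximum distance = (39 − 6)/2 = 16.5.

location 22.5, max distance 16.5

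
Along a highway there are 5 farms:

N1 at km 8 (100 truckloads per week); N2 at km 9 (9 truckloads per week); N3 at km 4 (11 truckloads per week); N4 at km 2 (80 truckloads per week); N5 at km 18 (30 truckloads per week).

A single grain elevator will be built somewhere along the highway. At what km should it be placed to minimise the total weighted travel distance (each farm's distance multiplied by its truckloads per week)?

For a sum of weighted absolute distances on a line, the optimum is the weighted median (not the mean). Total weight W = 230; half-weight = 115.
Sort by position and accumulate weight:
  km 2 (N4, w=80) → cum 80
  km 4 (N3, w=11) → cum 91
  km 8 (N1, w=100) → cum 191  ≥ 115 → median here
  km 9 (N2, w=9) → cum 200
  km 18 (N5, w=30) → cum 230
Optimal location: km 8.

x = 8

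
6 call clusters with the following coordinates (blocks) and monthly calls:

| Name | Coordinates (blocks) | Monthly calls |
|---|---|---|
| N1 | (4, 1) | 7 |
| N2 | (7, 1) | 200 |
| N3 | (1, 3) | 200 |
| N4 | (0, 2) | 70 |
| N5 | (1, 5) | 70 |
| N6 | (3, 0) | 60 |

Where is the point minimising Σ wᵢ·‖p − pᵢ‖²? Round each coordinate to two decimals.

The minimiser of Σwᵢ‖p−pᵢ‖² is the weighted centroid p* = (Σwᵢpᵢ)/(Σwᵢ).
Σwᵢ = 607.
Σwᵢxᵢ = 7·4 + 200·7 + 200·1 + 70·0 + 70·1 + 60·3 = 1878.
Σwᵢyᵢ = 7·1 + 200·1 + 200·3 + 70·2 + 70·5 + 60·0 = 1297.
x* = 1878/607 = 3.09, y* = 1297/607 = 2.14.

(3.09, 2.14)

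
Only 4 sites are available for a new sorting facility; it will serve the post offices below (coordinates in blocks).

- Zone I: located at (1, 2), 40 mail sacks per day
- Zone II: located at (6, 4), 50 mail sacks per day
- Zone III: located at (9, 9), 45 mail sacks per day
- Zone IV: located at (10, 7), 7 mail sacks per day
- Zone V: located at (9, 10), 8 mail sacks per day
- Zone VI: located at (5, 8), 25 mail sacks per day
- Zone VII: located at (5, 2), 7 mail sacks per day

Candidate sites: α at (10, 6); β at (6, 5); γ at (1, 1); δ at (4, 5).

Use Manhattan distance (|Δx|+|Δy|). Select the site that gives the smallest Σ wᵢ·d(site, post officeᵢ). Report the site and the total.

Total weighted distance at each candidate:
  α (10, 6): total = 1285
  β (6, 5): total = 919
  γ (1, 1): total = 1711
  δ (4, 5): total = 1059
Minimum is at β with total 919 blocks.

β, total 919 blocks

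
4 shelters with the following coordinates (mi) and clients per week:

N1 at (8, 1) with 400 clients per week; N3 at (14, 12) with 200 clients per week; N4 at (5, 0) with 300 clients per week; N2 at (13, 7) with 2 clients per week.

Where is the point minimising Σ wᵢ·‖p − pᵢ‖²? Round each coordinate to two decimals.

(8.34, 3.12)

The minimiser of Σwᵢ‖p−pᵢ‖² is the weighted centroid p* = (Σwᵢpᵢ)/(Σwᵢ).
Σwᵢ = 902.
Σwᵢxᵢ = 400·8 + 200·14 + 300·5 + 2·13 = 7526.
Σwᵢyᵢ = 400·1 + 200·12 + 300·0 + 2·7 = 2814.
x* = 7526/902 = 8.34, y* = 2814/902 = 3.12.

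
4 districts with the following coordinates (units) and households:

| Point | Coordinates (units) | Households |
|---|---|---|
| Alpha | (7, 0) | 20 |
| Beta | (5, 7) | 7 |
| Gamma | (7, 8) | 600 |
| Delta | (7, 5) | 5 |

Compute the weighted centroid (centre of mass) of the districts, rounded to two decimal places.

(6.98, 7.71)

The minimiser of Σwᵢ‖p−pᵢ‖² is the weighted centroid p* = (Σwᵢpᵢ)/(Σwᵢ).
Σwᵢ = 632.
Σwᵢxᵢ = 20·7 + 7·5 + 600·7 + 5·7 = 4410.
Σwᵢyᵢ = 20·0 + 7·7 + 600·8 + 5·5 = 4874.
x* = 4410/632 = 6.98, y* = 4874/632 = 7.71.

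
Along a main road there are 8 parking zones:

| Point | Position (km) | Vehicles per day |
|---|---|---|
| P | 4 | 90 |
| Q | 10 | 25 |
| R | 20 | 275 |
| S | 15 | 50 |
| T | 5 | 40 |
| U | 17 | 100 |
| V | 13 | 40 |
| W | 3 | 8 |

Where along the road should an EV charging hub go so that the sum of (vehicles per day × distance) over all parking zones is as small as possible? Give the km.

x = 17

For a sum of weighted absolute distances on a line, the optimum is the weighted median (not the mean). Total weight W = 628; half-weight = 314.
Sort by position and accumulate weight:
  km 3 (W, w=8) → cum 8
  km 4 (P, w=90) → cum 98
  km 5 (T, w=40) → cum 138
  km 10 (Q, w=25) → cum 163
  km 13 (V, w=40) → cum 203
  km 15 (S, w=50) → cum 253
  km 17 (U, w=100) → cum 353  ≥ 314 → median here
  km 20 (R, w=275) → cum 628
Optimal location: km 17.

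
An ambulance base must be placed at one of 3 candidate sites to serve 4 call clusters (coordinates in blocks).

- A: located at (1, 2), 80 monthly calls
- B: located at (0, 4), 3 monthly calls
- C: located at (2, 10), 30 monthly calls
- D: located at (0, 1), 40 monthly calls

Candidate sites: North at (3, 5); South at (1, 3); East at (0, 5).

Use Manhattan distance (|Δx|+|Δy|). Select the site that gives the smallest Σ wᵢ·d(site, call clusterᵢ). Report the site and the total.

Total weighted distance at each candidate:
  North (3, 5): total = 872
  South (1, 3): total = 446
  East (0, 5): total = 693
Minimum is at South with total 446 blocks.

South, total 446 blocks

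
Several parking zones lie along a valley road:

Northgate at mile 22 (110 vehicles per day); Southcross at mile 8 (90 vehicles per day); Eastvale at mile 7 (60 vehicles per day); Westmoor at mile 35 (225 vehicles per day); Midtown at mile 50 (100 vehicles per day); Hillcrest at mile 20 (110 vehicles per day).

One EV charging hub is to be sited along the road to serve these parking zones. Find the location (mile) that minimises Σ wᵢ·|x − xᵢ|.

x = 22

For a sum of weighted absolute distances on a line, the optimum is the weighted median (not the mean). Total weight W = 695; half-weight = 347.5.
Sort by position and accumulate weight:
  mile 7 (Eastvale, w=60) → cum 60
  mile 8 (Southcross, w=90) → cum 150
  mile 20 (Hillcrest, w=110) → cum 260
  mile 22 (Northgate, w=110) → cum 370  ≥ 347.5 → median here
  mile 35 (Westmoor, w=225) → cum 595
  mile 50 (Midtown, w=100) → cum 695
Optimal location: mile 22.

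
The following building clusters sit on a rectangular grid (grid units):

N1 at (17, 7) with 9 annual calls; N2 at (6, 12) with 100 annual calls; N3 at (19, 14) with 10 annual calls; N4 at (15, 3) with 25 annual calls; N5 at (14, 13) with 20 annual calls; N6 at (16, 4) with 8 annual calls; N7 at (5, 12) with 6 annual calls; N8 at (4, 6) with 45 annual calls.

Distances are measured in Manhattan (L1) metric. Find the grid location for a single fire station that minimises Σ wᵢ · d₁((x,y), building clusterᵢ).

(6, 12)

Manhattan distance separates: Σwᵢ(|x−xᵢ|+|y−yᵢ|) = Σwᵢ|x−xᵢ| + Σwᵢ|y−yᵢ|, so x and y are optimised independently as 1-D weighted medians.
Total weight W = 223; half = 111.5.
x-coordinate, sorted with cumulative weight:
  x=4 (N8, w=45) cum 45
  x=5 (N7, w=6) cum 51
  x=6 (N2, w=100) cum 151  ← median
  x=14 (N5, w=20) cum 171
  x=15 (N4, w=25) cum 196
  x=16 (N6, w=8) cum 204
  x=17 (N1, w=9) cum 213
  x=19 (N3, w=10) cum 223
⇒ x* = 6
y-coordinate, sorted with cumulative weight:
  y=3 (N4, w=25) cum 25
  y=4 (N6, w=8) cum 33
  y=6 (N8, w=45) cum 78
  y=7 (N1, w=9) cum 87
  y=12 (N2, w=100) cum 187  ← median
  y=12 (N7, w=6) cum 193
  y=13 (N5, w=20) cum 213
  y=14 (N3, w=10) cum 223
⇒ y* = 12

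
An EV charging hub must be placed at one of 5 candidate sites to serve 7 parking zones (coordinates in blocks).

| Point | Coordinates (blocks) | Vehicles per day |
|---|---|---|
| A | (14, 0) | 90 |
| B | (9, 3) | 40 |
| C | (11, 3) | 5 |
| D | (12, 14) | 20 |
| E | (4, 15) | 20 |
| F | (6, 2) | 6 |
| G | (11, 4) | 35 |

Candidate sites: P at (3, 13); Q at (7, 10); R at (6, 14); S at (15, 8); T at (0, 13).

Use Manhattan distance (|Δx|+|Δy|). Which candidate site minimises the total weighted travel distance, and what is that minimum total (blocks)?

S, total 2205 blocks

Total weighted distance at each candidate:
  P (3, 13): total = 3829
  Q (7, 10): total = 2689
  R (6, 14): total = 3397
  S (15, 8): total = 2205
  T (0, 13): total = 4477
Minimum is at S with total 2205 blocks.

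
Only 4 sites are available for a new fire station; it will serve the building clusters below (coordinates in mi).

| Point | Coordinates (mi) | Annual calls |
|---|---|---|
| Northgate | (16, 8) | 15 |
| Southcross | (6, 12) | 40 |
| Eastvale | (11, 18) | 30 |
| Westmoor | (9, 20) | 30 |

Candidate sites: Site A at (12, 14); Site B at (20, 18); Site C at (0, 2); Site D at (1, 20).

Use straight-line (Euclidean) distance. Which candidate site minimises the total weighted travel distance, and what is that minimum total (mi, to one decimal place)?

Total weighted distance at each candidate:
  Site A (12, 14): total = 686.1
  Site B (20, 18): total = 1376.2
  Site C (0, 2): total = 1909.0
  Site D (1, 20): total = 1211.4
Minimum is at Site A with total 686.1 mi.

Site A, total 686.1 mi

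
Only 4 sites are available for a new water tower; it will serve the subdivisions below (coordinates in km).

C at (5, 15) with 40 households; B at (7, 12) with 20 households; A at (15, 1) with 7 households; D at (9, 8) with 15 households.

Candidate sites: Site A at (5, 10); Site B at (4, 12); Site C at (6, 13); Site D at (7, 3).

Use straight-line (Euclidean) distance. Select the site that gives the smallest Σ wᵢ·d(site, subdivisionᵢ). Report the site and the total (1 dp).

Site C, total 310.2 km

Total weighted distance at each candidate:
  Site A (5, 10): total = 417.8
  Site B (4, 12): total = 391.4
  Site C (6, 13): total = 310.2
  Site D (7, 3): total = 805.1
Minimum is at Site C with total 310.2 km.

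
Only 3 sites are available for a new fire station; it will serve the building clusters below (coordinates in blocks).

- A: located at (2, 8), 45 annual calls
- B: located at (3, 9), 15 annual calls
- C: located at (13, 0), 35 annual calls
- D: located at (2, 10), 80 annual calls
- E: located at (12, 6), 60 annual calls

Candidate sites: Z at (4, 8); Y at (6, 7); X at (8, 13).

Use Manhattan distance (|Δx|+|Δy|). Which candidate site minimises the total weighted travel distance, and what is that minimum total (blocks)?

Total weighted distance at each candidate:
  Z (4, 8): total = 1635
  Y (6, 7): total = 1770
  X (8, 13): total = 2640
Minimum is at Z with total 1635 blocks.

Z, total 1635 blocks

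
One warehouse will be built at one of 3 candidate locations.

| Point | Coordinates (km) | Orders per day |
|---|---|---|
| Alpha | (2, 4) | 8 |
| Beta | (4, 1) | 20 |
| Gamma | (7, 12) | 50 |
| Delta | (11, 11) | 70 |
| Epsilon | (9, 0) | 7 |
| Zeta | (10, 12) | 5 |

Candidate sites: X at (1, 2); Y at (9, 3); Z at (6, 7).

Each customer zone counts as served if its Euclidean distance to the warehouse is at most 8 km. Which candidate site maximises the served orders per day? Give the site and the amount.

Z, covering 160

Coverage radius r = 8 km; a point is covered iff (Δx)²+(Δy)² ≤ 8² = 64.
  X (1, 2): covers {Alpha, Beta} → 28
  Y (9, 3): covers {Alpha, Beta, Epsilon} → 35
  Z (6, 7): covers {Alpha, Beta, Gamma, Delta, Epsilon, Zeta} → 160
Maximum coverage at Z: 160 orders per day.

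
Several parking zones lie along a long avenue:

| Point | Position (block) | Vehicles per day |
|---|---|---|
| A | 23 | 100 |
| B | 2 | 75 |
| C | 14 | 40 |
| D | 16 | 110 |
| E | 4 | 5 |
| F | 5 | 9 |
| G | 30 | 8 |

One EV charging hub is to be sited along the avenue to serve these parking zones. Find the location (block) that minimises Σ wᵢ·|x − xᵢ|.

x = 16

For a sum of weighted absolute distances on a line, the optimum is the weighted median (not the mean). Total weight W = 347; half-weight = 173.5.
Sort by position and accumulate weight:
  block 2 (B, w=75) → cum 75
  block 4 (E, w=5) → cum 80
  block 5 (F, w=9) → cum 89
  block 14 (C, w=40) → cum 129
  block 16 (D, w=110) → cum 239  ≥ 173.5 → median here
  block 23 (A, w=100) → cum 339
  block 30 (G, w=8) → cum 347
Optimal location: block 16.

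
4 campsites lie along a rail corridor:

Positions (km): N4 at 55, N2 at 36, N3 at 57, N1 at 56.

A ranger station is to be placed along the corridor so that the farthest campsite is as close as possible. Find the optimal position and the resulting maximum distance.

location 46.5, max distance 10.5

The 1-center on a line is the midpoint of the two extreme points: leftmost at 36, rightmost at 57.
Optimal location = (36 + 57)/2 = 46.5; maximum distance = (57 − 36)/2 = 10.5.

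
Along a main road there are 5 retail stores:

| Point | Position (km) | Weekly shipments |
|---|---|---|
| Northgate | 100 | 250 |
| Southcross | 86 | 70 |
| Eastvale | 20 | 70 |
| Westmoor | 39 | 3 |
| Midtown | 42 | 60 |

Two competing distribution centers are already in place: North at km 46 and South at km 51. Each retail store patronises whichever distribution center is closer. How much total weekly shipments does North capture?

133

The indifferent point is the midpoint (46+51)/2 = 48.5; retail stores left of it (closer to North at 46) go to North, those right go to South.
  Eastvale at 20 (w=70) → North
  Westmoor at 39 (w=3) → North
  Midtown at 42 (w=60) → North
  Southcross at 86 (w=70) → South
  Northgate at 100 (w=250) → South
North captures 133; South captures 320.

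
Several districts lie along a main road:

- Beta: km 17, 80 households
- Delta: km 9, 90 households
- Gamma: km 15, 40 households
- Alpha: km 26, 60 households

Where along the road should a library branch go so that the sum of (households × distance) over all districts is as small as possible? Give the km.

x = 17

For a sum of weighted absolute distances on a line, the optimum is the weighted median (not the mean). Total weight W = 270; half-weight = 135.
Sort by position and accumulate weight:
  km 9 (Delta, w=90) → cum 90
  km 15 (Gamma, w=40) → cum 130
  km 17 (Beta, w=80) → cum 210  ≥ 135 → median here
  km 26 (Alpha, w=60) → cum 270
Optimal location: km 17.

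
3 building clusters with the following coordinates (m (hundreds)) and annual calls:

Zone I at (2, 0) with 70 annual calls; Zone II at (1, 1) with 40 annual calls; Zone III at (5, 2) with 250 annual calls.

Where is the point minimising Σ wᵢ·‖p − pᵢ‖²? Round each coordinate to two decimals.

(3.97, 1.50)

The minimiser of Σwᵢ‖p−pᵢ‖² is the weighted centroid p* = (Σwᵢpᵢ)/(Σwᵢ).
Σwᵢ = 360.
Σwᵢxᵢ = 70·2 + 40·1 + 250·5 = 1430.
Σwᵢyᵢ = 70·0 + 40·1 + 250·2 = 540.
x* = 1430/360 = 3.97, y* = 540/360 = 1.50.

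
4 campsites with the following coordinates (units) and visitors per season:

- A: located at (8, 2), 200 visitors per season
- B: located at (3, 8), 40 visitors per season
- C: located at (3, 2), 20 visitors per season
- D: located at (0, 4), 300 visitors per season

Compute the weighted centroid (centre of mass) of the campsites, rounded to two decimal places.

The minimiser of Σwᵢ‖p−pᵢ‖² is the weighted centroid p* = (Σwᵢpᵢ)/(Σwᵢ).
Σwᵢ = 560.
Σwᵢxᵢ = 200·8 + 40·3 + 20·3 + 300·0 = 1780.
Σwᵢyᵢ = 200·2 + 40·8 + 20·2 + 300·4 = 1960.
x* = 1780/560 = 3.18, y* = 1960/560 = 3.50.

(3.18, 3.50)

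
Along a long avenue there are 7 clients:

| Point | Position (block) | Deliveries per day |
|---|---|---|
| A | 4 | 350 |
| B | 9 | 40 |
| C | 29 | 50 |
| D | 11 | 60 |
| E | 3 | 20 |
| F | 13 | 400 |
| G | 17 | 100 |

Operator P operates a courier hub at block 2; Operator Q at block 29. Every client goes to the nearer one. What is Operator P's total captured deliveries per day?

The indifferent point is the midpoint (2+29)/2 = 15.5; clients left of it (closer to Operator P at 2) go to Operator P, those right go to Operator Q.
  E at 3 (w=20) → Operator P
  A at 4 (w=350) → Operator P
  B at 9 (w=40) → Operator P
  D at 11 (w=60) → Operator P
  F at 13 (w=400) → Operator P
  G at 17 (w=100) → Operator Q
  C at 29 (w=50) → Operator Q
Operator P captures 870; Operator Q captures 150.

870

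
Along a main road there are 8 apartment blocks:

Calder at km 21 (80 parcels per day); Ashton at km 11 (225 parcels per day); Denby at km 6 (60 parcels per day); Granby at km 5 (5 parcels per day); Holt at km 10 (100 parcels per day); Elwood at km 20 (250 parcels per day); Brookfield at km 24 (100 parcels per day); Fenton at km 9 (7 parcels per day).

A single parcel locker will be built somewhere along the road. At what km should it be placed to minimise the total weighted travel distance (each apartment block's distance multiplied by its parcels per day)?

For a sum of weighted absolute distances on a line, the optimum is the weighted median (not the mean). Total weight W = 827; half-weight = 413.5.
Sort by position and accumulate weight:
  km 5 (Granby, w=5) → cum 5
  km 6 (Denby, w=60) → cum 65
  km 9 (Fenton, w=7) → cum 72
  km 10 (Holt, w=100) → cum 172
  km 11 (Ashton, w=225) → cum 397
  km 20 (Elwood, w=250) → cum 647  ≥ 413.5 → median here
  km 21 (Calder, w=80) → cum 727
  km 24 (Brookfield, w=100) → cum 827
Optimal location: km 20.

x = 20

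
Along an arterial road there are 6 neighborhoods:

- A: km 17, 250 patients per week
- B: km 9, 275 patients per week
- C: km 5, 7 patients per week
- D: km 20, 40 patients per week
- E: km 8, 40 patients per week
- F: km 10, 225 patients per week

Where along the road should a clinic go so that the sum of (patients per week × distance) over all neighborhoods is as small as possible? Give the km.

x = 10

For a sum of weighted absolute distances on a line, the optimum is the weighted median (not the mean). Total weight W = 837; half-weight = 418.5.
Sort by position and accumulate weight:
  km 5 (C, w=7) → cum 7
  km 8 (E, w=40) → cum 47
  km 9 (B, w=275) → cum 322
  km 10 (F, w=225) → cum 547  ≥ 418.5 → median here
  km 17 (A, w=250) → cum 797
  km 20 (D, w=40) → cum 837
Optimal location: km 10.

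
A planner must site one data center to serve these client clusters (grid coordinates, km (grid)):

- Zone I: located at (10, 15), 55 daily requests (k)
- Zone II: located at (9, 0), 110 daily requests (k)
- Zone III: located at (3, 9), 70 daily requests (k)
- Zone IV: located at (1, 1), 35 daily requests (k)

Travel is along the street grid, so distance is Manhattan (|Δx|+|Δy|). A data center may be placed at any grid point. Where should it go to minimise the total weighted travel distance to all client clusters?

Manhattan distance separates: Σwᵢ(|x−xᵢ|+|y−yᵢ|) = Σwᵢ|x−xᵢ| + Σwᵢ|y−yᵢ|, so x and y are optimised independently as 1-D weighted medians.
Total weight W = 270; half = 135.
x-coordinate, sorted with cumulative weight:
  x=1 (Zone IV, w=35) cum 35
  x=3 (Zone III, w=70) cum 105
  x=9 (Zone II, w=110) cum 215  ← median
  x=10 (Zone I, w=55) cum 270
⇒ x* = 9
y-coordinate, sorted with cumulative weight:
  y=0 (Zone II, w=110) cum 110
  y=1 (Zone IV, w=35) cum 145  ← median
  y=9 (Zone III, w=70) cum 215
  y=15 (Zone I, w=55) cum 270
⇒ y* = 1

(9, 1)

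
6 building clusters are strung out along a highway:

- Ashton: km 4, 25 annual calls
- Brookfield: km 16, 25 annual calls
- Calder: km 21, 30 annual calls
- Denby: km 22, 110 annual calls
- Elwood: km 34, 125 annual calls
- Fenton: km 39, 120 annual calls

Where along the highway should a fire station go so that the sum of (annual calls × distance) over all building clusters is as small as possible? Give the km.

x = 34

For a sum of weighted absolute distances on a line, the optimum is the weighted median (not the mean). Total weight W = 435; half-weight = 217.5.
Sort by position and accumulate weight:
  km 4 (Ashton, w=25) → cum 25
  km 16 (Brookfield, w=25) → cum 50
  km 21 (Calder, w=30) → cum 80
  km 22 (Denby, w=110) → cum 190
  km 34 (Elwood, w=125) → cum 315  ≥ 217.5 → median here
  km 39 (Fenton, w=120) → cum 435
Optimal location: km 34.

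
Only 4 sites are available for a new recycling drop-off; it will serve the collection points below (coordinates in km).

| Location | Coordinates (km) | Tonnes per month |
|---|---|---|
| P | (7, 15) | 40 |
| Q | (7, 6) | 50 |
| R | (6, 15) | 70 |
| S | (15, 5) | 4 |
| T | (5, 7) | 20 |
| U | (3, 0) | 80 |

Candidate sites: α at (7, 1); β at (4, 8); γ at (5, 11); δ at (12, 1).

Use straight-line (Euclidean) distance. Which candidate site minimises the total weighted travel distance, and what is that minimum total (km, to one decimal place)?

Total weighted distance at each candidate:
  α (7, 1): total = 2284.6
  β (4, 8): total = 1713.4
  γ (5, 11): total = 1757.8
  δ (12, 1): total = 2943.2
Minimum is at β with total 1713.4 km.

β, total 1713.4 km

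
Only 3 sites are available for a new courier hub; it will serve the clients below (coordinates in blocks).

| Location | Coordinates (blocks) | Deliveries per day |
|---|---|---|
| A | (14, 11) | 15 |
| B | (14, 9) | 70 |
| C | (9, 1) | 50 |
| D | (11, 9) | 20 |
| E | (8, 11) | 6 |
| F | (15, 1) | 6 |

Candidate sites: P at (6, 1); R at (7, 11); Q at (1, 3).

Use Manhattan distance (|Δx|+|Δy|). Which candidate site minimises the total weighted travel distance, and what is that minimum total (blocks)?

R, total 1569 blocks

Total weighted distance at each candidate:
  P (6, 1): total = 1926
  R (7, 11): total = 1569
  Q (1, 3): total = 2651
Minimum is at R with total 1569 blocks.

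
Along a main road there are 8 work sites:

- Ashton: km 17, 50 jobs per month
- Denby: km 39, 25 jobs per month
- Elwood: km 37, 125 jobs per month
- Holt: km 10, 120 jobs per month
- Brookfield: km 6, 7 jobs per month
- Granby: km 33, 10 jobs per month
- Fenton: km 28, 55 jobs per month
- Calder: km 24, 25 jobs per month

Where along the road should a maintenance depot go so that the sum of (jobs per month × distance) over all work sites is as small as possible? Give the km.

For a sum of weighted absolute distances on a line, the optimum is the weighted median (not the mean). Total weight W = 417; half-weight = 208.5.
Sort by position and accumulate weight:
  km 6 (Brookfield, w=7) → cum 7
  km 10 (Holt, w=120) → cum 127
  km 17 (Ashton, w=50) → cum 177
  km 24 (Calder, w=25) → cum 202
  km 28 (Fenton, w=55) → cum 257  ≥ 208.5 → median here
  km 33 (Granby, w=10) → cum 267
  km 37 (Elwood, w=125) → cum 392
  km 39 (Denby, w=25) → cum 417
Optimal location: km 28.

x = 28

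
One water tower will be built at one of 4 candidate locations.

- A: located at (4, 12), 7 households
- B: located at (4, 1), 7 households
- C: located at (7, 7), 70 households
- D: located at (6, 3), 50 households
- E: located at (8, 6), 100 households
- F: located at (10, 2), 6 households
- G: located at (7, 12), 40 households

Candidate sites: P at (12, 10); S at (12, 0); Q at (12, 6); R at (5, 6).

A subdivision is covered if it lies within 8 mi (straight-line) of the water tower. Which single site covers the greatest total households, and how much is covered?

R, covering 280

Coverage radius r = 8 mi; a point is covered iff (Δx)²+(Δy)² ≤ 8² = 64.
  P (12, 10): covers {C, E, G} → 210
  S (12, 0): covers {D, E, F} → 156
  Q (12, 6): covers {C, D, E, F, G} → 266
  R (5, 6): covers {A, B, C, D, E, F, G} → 280
Maximum coverage at R: 280 households.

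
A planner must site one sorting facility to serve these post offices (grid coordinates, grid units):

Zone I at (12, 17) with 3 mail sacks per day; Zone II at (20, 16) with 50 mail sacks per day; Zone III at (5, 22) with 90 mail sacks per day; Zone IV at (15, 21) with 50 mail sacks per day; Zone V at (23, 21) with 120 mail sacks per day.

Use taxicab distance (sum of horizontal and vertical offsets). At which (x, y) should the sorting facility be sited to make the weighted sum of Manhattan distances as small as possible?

(20, 21)

Manhattan distance separates: Σwᵢ(|x−xᵢ|+|y−yᵢ|) = Σwᵢ|x−xᵢ| + Σwᵢ|y−yᵢ|, so x and y are optimised independently as 1-D weighted medians.
Total weight W = 313; half = 156.5.
x-coordinate, sorted with cumulative weight:
  x=5 (Zone III, w=90) cum 90
  x=12 (Zone I, w=3) cum 93
  x=15 (Zone IV, w=50) cum 143
  x=20 (Zone II, w=50) cum 193  ← median
  x=23 (Zone V, w=120) cum 313
⇒ x* = 20
y-coordinate, sorted with cumulative weight:
  y=16 (Zone II, w=50) cum 50
  y=17 (Zone I, w=3) cum 53
  y=21 (Zone IV, w=50) cum 103
  y=21 (Zone V, w=120) cum 223  ← median
  y=22 (Zone III, w=90) cum 313
⇒ y* = 21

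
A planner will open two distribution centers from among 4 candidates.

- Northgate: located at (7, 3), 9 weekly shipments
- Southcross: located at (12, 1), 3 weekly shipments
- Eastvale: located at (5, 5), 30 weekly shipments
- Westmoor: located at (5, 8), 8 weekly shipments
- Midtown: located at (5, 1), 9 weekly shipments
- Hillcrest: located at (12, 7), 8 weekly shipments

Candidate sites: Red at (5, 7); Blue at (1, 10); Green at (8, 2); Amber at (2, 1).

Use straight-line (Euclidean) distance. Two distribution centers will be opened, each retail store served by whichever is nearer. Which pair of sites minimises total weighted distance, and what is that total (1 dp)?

Evaluate every pair (each demand assigned to the nearer of the two):
  {Red, Green}: total = 172.8
  {Red, Amber}: total = 218.9
  {Red, Blue}: total = 245.9
  {Blue, Green}: total = 267.8
  {Green, Amber}: total = 284.3
  {Blue, Amber}: total = 382.5
Best pair: {Red, Green} with total 172.8.

{Red, Green}, total 172.8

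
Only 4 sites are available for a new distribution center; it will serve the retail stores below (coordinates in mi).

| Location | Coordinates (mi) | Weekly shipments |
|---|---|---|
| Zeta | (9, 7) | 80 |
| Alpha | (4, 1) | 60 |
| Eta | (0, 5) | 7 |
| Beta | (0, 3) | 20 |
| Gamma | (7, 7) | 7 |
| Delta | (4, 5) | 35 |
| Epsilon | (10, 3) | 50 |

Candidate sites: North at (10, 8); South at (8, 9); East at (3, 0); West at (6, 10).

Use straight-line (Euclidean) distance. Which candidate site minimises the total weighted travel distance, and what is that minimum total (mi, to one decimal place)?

North, total 1469.9 mi

Total weighted distance at each candidate:
  North (10, 8): total = 1469.9
  South (8, 9): total = 1508.0
  East (3, 0): total = 1563.8
  West (6, 10): total = 1745.4
Minimum is at North with total 1469.9 mi.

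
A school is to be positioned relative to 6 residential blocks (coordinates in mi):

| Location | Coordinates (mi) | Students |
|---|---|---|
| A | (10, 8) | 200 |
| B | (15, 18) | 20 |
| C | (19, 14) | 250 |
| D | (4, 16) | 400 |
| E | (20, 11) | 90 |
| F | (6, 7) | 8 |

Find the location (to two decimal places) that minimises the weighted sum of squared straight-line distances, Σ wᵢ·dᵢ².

(10.85, 13.33)

The minimiser of Σwᵢ‖p−pᵢ‖² is the weighted centroid p* = (Σwᵢpᵢ)/(Σwᵢ).
Σwᵢ = 968.
Σwᵢxᵢ = 200·10 + 20·15 + 250·19 + 400·4 + 90·20 + 8·6 = 10498.
Σwᵢyᵢ = 200·8 + 20·18 + 250·14 + 400·16 + 90·11 + 8·7 = 12906.
x* = 10498/968 = 10.85, y* = 12906/968 = 13.33.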